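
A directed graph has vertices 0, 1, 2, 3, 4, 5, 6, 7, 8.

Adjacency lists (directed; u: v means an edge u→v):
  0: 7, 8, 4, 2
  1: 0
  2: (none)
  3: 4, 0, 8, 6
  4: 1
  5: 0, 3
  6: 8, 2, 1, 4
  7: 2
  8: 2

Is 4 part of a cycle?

4 is on a cycle iff 4 can reach itself via ≥1 edge.
4 → 1 → 0 → 4 — yes.

Yes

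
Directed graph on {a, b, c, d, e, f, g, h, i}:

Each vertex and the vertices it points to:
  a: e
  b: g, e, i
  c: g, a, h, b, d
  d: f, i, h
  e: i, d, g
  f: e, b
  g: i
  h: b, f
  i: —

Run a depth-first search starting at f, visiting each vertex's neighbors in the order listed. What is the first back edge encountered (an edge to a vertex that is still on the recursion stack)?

d→f

DFS from f (visiting each vertex's neighbors in the order listed); mark gray on enter, black on exit:
f gray
  e gray
    i gray
    i black
    d gray
      d→f: f is gray → back edge
First back edge: d → f.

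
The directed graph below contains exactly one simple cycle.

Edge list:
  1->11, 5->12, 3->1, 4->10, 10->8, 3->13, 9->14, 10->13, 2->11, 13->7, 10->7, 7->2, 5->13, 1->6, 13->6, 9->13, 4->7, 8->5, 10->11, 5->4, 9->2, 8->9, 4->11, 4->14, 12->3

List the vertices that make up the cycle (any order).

DFS with gray/black marking from 8:
8 gray
  5 gray
    12 gray
      3 gray
        13 gray
          7 gray
            2 gray
              11 gray
              11 black
            2 black
          7 black
          6 gray
          6 black
        13 black
        1 gray
          1→11: 11 black — skip
          1→6: 6 black — skip
        1 black
      3 black
    12 black
    5→13: 13 black — skip
    4 gray
      10 gray
        10→7: 7 black — skip
        10→13: 13 black — skip
        10→8: 8 is gray → back edge
Back edge closes the cycle 8 → 5 → 4 → 10 → 8; its vertices are {4, 5, 8, 10}.

4, 5, 8, 10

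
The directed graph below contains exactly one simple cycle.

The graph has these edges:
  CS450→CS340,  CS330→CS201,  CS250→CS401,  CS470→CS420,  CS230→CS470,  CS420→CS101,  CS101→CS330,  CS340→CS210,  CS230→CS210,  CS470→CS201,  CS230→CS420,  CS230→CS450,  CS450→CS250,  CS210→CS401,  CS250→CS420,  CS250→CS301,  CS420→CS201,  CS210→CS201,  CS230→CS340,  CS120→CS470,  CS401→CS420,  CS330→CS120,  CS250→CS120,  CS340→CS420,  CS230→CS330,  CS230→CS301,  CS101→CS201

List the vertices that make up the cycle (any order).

CS101, CS120, CS330, CS420, CS470

DFS with gray/black marking from CS330:
CS330 gray
  CS120 gray
    CS470 gray
      CS201 gray
      CS201 black
      CS420 gray
        CS101 gray
          CS101→CS330: CS330 is gray → back edge
Back edge closes the cycle CS330 → CS120 → CS470 → CS420 → CS101 → CS330; its vertices are {CS101, CS120, CS330, CS420, CS470}.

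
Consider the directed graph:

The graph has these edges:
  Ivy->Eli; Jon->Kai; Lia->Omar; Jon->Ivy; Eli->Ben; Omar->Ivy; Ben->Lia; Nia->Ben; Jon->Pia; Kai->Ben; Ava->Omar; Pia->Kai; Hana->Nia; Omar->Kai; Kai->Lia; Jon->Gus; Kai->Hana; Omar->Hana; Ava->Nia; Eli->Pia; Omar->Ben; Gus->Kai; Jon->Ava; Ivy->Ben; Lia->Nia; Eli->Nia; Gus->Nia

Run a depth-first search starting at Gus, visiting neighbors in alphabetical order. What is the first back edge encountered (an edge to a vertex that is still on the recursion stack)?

Nia->Ben

DFS from Gus (visiting neighbors in alphabetical order); mark gray on enter, black on exit:
Gus gray
  Kai gray
    Ben gray
      Lia gray
        Nia gray
          Nia→Ben: Ben is gray → back edge
First back edge: Nia → Ben.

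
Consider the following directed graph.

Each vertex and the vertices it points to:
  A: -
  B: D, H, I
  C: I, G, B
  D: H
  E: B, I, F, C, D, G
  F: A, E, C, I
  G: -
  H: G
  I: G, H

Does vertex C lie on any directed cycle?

C lies on a cycle iff there is a path from C back to itself.
Exploring from C, it never reaches itself; equivalently, its strongly connected component is a singleton.

No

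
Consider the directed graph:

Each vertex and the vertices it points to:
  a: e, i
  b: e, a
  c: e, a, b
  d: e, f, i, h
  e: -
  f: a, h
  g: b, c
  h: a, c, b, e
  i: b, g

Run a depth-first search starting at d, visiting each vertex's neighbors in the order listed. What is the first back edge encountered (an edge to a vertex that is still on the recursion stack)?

DFS from d (visiting each vertex's neighbors in the order listed); mark gray on enter, black on exit:
d gray
  e gray
  e black
  f gray
    a gray
      a→e: e black — skip
      i gray
        b gray
          b→e: e black — skip
          b→a: a is gray → back edge
First back edge: b → a.

b→a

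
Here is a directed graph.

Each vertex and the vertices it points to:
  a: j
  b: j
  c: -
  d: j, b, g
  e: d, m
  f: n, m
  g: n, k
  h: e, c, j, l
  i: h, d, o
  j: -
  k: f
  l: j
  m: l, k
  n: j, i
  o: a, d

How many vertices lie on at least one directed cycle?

10

A vertex is on a directed cycle iff it belongs to a strongly connected component of size ≥ 2 (or has a self-loop).
The vertices on cycles are {d, e, f, g, h, i, k, m, n, o} — 10 in total.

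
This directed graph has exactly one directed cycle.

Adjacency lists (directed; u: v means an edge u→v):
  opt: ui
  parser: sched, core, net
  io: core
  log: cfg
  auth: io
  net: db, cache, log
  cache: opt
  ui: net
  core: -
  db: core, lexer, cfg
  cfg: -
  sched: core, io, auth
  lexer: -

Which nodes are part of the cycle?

ui, net, opt, cache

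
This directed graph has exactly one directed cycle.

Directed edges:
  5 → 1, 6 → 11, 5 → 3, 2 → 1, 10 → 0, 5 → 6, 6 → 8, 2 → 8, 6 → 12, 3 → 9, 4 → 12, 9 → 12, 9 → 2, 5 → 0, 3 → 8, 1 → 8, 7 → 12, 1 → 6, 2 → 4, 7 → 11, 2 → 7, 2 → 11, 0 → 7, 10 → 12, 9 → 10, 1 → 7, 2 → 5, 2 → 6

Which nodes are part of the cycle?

DFS with gray/black marking from 9:
9 gray
  10 gray
    12 gray
    12 black
    0 gray
      7 gray
        7→12: 12 black — skip
        11 gray
        11 black
      7 black
    0 black
  10 black
  9→12: 12 black — skip
  2 gray
    4 gray
      4→12: 12 black — skip
    4 black
    5 gray
      3 gray
        8 gray
        8 black
        3→9: 9 is gray → back edge
Back edge closes the cycle 9 → 2 → 5 → 3 → 9; its vertices are {2, 3, 5, 9}.

2, 3, 5, 9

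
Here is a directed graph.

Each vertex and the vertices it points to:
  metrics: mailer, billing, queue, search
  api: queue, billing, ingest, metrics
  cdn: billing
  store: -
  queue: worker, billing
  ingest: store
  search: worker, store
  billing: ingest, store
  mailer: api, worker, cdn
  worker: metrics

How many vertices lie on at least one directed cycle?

A vertex is on a directed cycle iff it belongs to a strongly connected component of size ≥ 2 (or has a self-loop).
The vertices on cycles are {api, queue, mailer, search, worker, metrics} — 6 in total.

6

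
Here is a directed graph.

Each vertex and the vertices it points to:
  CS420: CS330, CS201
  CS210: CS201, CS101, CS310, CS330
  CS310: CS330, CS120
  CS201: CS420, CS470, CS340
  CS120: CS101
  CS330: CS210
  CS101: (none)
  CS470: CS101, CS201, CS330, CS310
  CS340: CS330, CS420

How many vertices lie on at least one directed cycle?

7

A vertex is on a directed cycle iff it belongs to a strongly connected component of size ≥ 2 (or has a self-loop).
The vertices on cycles are {CS201, CS210, CS310, CS330, CS340, CS420, CS470} — 7 in total.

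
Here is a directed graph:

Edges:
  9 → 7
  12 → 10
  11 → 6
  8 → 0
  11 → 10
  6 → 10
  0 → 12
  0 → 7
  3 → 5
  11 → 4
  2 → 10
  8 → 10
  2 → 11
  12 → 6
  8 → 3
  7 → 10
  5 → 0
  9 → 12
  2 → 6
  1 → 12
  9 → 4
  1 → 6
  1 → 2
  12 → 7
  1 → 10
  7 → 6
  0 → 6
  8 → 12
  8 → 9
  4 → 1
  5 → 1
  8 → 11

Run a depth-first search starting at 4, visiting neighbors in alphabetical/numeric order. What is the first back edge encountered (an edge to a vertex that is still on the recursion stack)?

11→4

DFS from 4 (visiting neighbors in alphabetical/numeric order); mark gray on enter, black on exit:
4 gray
  1 gray
    2 gray
      6 gray
        10 gray
        10 black
      6 black
      2→10: 10 black — skip
      11 gray
        11→4: 4 is gray → back edge
First back edge: 11 → 4.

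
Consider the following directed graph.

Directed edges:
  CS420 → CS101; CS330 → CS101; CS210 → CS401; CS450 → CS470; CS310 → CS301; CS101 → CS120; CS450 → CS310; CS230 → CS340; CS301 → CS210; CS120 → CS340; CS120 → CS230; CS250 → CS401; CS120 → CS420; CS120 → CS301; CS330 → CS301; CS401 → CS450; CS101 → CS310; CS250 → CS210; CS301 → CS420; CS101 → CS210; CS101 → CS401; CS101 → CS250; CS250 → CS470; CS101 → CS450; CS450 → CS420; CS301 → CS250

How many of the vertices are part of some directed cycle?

A vertex is on a directed cycle iff it belongs to a strongly connected component of size ≥ 2 (or has a self-loop).
The vertices on cycles are {CS101, CS120, CS210, CS250, CS301, CS310, CS401, CS420, CS450} — 9 in total.

9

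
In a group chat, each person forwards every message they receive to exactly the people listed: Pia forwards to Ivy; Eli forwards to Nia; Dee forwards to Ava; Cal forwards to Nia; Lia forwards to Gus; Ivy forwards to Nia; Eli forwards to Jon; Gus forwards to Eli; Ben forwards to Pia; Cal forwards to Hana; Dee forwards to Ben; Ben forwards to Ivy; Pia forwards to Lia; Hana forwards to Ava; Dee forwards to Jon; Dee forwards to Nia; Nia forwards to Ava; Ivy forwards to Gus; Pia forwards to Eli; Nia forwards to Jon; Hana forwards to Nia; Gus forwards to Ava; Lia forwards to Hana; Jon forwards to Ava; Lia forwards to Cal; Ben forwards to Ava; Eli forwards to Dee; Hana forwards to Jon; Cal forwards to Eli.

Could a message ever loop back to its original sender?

DFS with white/gray/black marking, starting from Cal:
Cal gray
  Nia gray
    Jon gray
      Ava gray
      Ava black
    Jon black
    Nia→Ava: Ava black — skip
  Nia black
  Hana gray
    Hana→Jon: Jon black — skip
    Hana→Ava: Ava black — skip
    Hana→Nia: Nia black — skip
  Hana black
  Eli gray
    Dee gray
      Dee→Ava: Ava black — skip
      Ben gray
        Ivy gray
          Gus gray
            Gus→Ava: Ava black — skip
            Gus→Eli: Eli is gray → back edge
Back edge found, so a cycle exists: Eli → Dee → Ben → Ivy → Gus → Eli.

Yes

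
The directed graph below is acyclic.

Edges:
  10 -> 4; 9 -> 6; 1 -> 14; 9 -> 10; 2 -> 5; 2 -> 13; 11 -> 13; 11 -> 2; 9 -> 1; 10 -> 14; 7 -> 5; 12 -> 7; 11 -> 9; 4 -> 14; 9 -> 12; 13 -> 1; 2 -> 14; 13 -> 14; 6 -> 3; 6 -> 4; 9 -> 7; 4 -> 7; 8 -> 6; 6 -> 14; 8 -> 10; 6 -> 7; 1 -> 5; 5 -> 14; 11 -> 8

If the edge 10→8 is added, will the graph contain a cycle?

Adding 10→8 creates a cycle iff 8 can already reach 10.
Path from 8: 8 → 10.
So 8 → … → 10 → 8 is a cycle.

Yes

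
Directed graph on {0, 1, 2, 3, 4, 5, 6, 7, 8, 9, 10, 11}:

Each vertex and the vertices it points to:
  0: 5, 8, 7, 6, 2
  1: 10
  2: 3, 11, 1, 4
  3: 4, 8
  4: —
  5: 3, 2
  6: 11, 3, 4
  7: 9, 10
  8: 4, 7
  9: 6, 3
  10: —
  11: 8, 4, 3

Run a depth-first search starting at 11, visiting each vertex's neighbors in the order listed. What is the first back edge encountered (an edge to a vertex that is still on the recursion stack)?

DFS from 11 (visiting each vertex's neighbors in the order listed); mark gray on enter, black on exit:
11 gray
  8 gray
    4 gray
    4 black
    7 gray
      9 gray
        6 gray
          6→11: 11 is gray → back edge
First back edge: 6 → 11.

6->11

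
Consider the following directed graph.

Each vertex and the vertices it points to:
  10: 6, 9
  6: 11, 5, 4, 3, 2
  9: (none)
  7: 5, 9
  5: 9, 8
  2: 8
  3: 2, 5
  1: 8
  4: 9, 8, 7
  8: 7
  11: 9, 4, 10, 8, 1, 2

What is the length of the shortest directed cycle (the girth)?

For each vertex v, BFS finds the shortest path from v back to v.
The shortest such closed walk is 10 → 6 → 11 → 10, length 3.

3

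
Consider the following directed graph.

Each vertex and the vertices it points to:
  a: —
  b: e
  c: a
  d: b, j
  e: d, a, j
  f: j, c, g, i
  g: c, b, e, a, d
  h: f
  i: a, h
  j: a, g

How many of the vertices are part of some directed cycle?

8

A vertex is on a directed cycle iff it belongs to a strongly connected component of size ≥ 2 (or has a self-loop).
The vertices on cycles are {b, d, e, f, g, h, i, j} — 8 in total.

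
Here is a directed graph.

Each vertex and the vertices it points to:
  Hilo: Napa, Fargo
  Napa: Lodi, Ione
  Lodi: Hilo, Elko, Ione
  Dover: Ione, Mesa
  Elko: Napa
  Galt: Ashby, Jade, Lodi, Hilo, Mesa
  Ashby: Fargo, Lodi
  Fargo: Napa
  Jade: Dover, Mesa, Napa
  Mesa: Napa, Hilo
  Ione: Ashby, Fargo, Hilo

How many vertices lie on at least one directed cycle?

7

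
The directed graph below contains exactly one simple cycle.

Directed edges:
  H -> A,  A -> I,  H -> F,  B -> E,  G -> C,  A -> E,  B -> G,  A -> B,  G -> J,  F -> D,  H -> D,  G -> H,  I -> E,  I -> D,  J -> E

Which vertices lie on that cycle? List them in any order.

A, B, G, H

DFS with gray/black marking from G:
G gray
  J gray
    E gray
    E black
  J black
  C gray
  C black
  H gray
    A gray
      B gray
        B→E: E black — skip
        B→G: G is gray → back edge
Back edge closes the cycle G → H → A → B → G; its vertices are {A, B, G, H}.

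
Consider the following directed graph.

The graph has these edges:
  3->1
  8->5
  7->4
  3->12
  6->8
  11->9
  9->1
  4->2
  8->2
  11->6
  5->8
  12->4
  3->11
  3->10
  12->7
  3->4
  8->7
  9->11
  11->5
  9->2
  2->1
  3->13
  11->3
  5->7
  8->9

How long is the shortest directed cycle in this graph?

2

For each vertex v, BFS finds the shortest path from v back to v.
The shortest such closed walk is 3 → 11 → 3, length 2.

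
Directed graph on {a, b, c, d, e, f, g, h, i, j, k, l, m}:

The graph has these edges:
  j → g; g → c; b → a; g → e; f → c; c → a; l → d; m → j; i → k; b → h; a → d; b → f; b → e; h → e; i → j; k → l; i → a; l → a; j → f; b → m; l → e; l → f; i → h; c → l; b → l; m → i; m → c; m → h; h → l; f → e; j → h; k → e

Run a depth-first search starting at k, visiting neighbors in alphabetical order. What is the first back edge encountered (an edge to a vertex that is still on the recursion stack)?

DFS from k (visiting neighbors in alphabetical order); mark gray on enter, black on exit:
k gray
  e gray
  e black
  l gray
    a gray
      d gray
      d black
    a black
    l→d: d black — skip
    l→e: e black — skip
    f gray
      c gray
        c→a: a black — skip
        c→l: l is gray → back edge
First back edge: c → l.

c->l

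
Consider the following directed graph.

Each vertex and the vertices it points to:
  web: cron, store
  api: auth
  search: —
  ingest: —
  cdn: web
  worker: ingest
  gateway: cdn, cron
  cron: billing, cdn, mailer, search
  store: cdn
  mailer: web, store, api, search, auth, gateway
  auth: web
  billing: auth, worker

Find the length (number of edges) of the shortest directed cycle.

3

For each vertex v, BFS finds the shortest path from v back to v.
The shortest such closed walk is mailer → web → cron → mailer, length 3.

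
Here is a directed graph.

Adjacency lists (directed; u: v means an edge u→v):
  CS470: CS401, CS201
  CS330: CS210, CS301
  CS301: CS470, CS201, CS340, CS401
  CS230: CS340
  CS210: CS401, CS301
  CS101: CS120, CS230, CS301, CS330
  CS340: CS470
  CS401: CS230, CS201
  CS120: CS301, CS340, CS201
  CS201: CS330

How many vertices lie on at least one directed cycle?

A vertex is on a directed cycle iff it belongs to a strongly connected component of size ≥ 2 (or has a self-loop).
The vertices on cycles are {CS201, CS210, CS230, CS301, CS330, CS340, CS401, CS470} — 8 in total.

8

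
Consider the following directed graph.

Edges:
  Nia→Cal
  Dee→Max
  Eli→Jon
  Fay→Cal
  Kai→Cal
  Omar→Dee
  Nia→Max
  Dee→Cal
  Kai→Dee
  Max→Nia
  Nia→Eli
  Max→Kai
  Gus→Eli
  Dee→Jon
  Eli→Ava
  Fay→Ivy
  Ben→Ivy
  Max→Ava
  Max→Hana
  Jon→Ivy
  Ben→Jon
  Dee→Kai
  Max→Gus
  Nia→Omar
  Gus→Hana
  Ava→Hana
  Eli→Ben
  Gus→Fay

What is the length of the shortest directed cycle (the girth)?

2

For each vertex v, BFS finds the shortest path from v back to v.
The shortest such closed walk is Nia → Max → Nia, length 2.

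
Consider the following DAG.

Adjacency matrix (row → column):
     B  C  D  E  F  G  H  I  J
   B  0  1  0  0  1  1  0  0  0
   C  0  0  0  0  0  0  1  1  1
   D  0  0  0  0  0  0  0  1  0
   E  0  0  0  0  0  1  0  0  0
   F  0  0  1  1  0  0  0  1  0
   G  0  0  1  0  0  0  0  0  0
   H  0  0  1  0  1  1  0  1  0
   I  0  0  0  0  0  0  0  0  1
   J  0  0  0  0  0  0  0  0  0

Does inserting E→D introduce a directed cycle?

No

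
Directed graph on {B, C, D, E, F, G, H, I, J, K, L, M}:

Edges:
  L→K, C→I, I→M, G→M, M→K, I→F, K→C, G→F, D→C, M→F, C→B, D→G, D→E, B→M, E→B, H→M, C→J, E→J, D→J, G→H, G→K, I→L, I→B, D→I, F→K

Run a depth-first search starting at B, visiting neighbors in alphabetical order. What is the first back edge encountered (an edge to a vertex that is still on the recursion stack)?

DFS from B (visiting neighbors in alphabetical order); mark gray on enter, black on exit:
B gray
  M gray
    F gray
      K gray
        C gray
          C→B: B is gray → back edge
First back edge: C → B.

C->B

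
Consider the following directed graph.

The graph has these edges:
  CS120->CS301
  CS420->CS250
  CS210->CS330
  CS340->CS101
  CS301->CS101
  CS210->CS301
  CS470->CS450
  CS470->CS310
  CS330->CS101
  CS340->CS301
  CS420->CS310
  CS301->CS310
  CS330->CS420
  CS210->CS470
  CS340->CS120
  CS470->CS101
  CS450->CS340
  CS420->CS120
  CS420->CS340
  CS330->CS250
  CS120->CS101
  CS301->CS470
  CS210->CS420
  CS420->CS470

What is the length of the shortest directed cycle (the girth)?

4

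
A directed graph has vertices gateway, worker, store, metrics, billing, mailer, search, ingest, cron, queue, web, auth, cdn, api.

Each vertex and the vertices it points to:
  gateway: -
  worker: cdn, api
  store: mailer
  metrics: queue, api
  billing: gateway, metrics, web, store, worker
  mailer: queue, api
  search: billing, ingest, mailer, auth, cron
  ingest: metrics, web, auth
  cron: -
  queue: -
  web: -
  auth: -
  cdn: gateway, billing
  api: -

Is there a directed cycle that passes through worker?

worker is on a cycle iff worker can reach itself via ≥1 edge.
worker → cdn → billing → worker — yes.

Yes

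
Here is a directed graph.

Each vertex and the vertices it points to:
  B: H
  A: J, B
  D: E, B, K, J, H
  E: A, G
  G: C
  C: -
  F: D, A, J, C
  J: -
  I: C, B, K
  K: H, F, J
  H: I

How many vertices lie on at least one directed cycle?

8

A vertex is on a directed cycle iff it belongs to a strongly connected component of size ≥ 2 (or has a self-loop).
The vertices on cycles are {A, B, D, E, F, H, I, K} — 8 in total.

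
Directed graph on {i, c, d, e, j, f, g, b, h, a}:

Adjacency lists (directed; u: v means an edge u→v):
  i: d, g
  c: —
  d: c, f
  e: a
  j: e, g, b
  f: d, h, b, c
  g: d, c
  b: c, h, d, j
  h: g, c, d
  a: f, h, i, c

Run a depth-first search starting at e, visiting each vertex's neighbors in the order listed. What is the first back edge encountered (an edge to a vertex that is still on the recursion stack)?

d→f

DFS from e (visiting each vertex's neighbors in the order listed); mark gray on enter, black on exit:
e gray
  a gray
    f gray
      d gray
        c gray
        c black
        d→f: f is gray → back edge
First back edge: d → f.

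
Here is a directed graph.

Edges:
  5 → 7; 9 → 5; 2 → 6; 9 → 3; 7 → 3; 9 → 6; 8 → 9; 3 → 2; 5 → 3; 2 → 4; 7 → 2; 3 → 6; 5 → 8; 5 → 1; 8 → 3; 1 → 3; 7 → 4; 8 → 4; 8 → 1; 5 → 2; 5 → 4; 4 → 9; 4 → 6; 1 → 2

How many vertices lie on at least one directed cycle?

8

A vertex is on a directed cycle iff it belongs to a strongly connected component of size ≥ 2 (or has a self-loop).
The vertices on cycles are {1, 2, 3, 4, 5, 7, 8, 9} — 8 in total.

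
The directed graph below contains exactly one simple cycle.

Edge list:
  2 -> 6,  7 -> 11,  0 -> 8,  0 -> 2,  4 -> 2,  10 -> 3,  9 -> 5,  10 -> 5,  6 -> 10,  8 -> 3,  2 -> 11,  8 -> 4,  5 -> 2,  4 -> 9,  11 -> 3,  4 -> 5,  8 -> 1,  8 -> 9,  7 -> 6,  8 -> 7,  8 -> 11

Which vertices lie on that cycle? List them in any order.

DFS with gray/black marking from 2:
2 gray
  6 gray
    10 gray
      5 gray
        5→2: 2 is gray → back edge
Back edge closes the cycle 2 → 6 → 10 → 5 → 2; its vertices are {2, 5, 6, 10}.

2, 5, 6, 10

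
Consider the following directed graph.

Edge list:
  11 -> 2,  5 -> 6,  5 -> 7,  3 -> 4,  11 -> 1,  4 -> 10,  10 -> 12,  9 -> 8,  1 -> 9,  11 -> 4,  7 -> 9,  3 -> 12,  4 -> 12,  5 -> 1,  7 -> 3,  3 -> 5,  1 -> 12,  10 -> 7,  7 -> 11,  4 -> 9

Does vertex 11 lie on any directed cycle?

11 is on a cycle iff 11 can reach itself via ≥1 edge.
11 → 4 → 10 → 7 → 11 — yes.

Yes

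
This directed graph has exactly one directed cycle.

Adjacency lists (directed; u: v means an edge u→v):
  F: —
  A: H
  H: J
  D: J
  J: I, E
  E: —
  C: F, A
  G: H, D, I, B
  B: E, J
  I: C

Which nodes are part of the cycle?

DFS with gray/black marking from I:
I gray
  C gray
    F gray
    F black
    A gray
      H gray
        J gray
          J→I: I is gray → back edge
Back edge closes the cycle I → C → A → H → J → I; its vertices are {A, C, H, I, J}.

A, C, H, I, J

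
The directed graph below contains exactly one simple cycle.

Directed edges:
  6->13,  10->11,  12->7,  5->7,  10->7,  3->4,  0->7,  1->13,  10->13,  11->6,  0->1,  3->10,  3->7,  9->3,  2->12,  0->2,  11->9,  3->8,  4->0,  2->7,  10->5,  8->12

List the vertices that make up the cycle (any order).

3, 9, 10, 11

DFS with gray/black marking from 3:
3 gray
  10 gray
    7 gray
    7 black
    13 gray
    13 black
    11 gray
      9 gray
        9→3: 3 is gray → back edge
Back edge closes the cycle 3 → 10 → 11 → 9 → 3; its vertices are {3, 9, 10, 11}.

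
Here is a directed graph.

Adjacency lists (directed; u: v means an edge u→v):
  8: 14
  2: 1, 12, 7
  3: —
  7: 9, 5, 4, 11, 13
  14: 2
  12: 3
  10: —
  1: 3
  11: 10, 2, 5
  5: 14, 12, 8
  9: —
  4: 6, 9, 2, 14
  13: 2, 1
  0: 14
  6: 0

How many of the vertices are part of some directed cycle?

A vertex is on a directed cycle iff it belongs to a strongly connected component of size ≥ 2 (or has a self-loop).
The vertices on cycles are {0, 2, 4, 5, 6, 7, 8, 11, 13, 14} — 10 in total.

10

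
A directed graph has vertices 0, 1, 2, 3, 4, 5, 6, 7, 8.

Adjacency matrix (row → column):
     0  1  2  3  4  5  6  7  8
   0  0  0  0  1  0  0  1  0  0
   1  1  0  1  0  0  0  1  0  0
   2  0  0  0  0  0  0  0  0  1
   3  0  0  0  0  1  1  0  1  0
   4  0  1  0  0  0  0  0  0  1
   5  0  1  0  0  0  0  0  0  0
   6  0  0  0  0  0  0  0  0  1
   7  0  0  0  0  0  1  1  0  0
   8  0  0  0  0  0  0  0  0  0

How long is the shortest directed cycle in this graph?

For each vertex v, BFS finds the shortest path from v back to v.
The shortest such closed walk is 3 → 5 → 1 → 0 → 3, length 4.

4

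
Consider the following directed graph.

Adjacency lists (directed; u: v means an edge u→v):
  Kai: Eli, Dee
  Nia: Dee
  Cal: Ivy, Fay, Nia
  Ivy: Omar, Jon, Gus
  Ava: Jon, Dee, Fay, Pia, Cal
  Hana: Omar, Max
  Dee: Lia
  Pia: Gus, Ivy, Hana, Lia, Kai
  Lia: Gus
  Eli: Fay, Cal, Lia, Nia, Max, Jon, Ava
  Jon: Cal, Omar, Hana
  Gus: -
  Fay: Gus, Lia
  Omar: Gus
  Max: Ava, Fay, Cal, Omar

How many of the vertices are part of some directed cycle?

A vertex is on a directed cycle iff it belongs to a strongly connected component of size ≥ 2 (or has a self-loop).
The vertices on cycles are {Ava, Cal, Eli, Ivy, Jon, Kai, Max, Pia, Hana} — 9 in total.

9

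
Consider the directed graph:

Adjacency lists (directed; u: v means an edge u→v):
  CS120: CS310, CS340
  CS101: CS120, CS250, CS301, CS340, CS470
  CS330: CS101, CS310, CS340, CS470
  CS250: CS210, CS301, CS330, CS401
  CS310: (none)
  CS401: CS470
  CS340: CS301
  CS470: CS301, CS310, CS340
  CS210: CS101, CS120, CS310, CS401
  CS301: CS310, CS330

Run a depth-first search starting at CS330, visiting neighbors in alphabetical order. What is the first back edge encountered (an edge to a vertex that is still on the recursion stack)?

CS301→CS330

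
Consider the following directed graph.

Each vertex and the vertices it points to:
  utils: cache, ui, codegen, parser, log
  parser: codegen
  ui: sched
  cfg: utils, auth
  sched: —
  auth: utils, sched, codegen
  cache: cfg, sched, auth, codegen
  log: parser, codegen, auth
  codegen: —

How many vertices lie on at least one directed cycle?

A vertex is on a directed cycle iff it belongs to a strongly connected component of size ≥ 2 (or has a self-loop).
The vertices on cycles are {cfg, log, auth, cache, utils} — 5 in total.

5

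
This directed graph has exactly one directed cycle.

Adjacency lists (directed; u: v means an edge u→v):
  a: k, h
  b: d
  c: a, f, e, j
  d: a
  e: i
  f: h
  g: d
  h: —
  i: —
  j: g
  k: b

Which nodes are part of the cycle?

DFS with gray/black marking from a:
a gray
  k gray
    b gray
      d gray
        d→a: a is gray → back edge
Back edge closes the cycle a → k → b → d → a; its vertices are {a, b, d, k}.

a, b, d, k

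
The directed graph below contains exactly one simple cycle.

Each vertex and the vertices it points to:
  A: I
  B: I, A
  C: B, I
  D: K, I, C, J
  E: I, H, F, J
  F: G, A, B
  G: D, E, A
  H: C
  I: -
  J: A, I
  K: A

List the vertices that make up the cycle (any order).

E, F, G

DFS with gray/black marking from E:
E gray
  I gray
  I black
  H gray
    C gray
      B gray
        B→I: I black — skip
        A gray
          A→I: I black — skip
        A black
      B black
      C→I: I black — skip
    C black
  H black
  F gray
    G gray
      D gray
        K gray
          K→A: A black — skip
        K black
        D→I: I black — skip
        D→C: C black — skip
        J gray
          J→A: A black — skip
          J→I: I black — skip
        J black
      D black
      G→E: E is gray → back edge
Back edge closes the cycle E → F → G → E; its vertices are {E, F, G}.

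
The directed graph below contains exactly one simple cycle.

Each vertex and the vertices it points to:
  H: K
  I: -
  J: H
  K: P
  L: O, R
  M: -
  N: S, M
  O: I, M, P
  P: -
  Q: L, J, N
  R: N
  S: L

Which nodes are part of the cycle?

L, N, R, S

DFS with gray/black marking from N:
N gray
  S gray
    L gray
      O gray
        I gray
        I black
        M gray
        M black
        P gray
        P black
      O black
      R gray
        R→N: N is gray → back edge
Back edge closes the cycle N → S → L → R → N; its vertices are {L, N, R, S}.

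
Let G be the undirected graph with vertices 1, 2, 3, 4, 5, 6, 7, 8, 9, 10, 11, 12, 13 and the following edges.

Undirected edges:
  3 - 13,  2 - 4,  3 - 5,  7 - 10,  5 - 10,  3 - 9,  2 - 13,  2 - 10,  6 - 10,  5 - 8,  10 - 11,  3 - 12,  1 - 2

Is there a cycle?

DFS, tracking each vertex's parent; an edge to a visited non-parent vertex closes a cycle.
Start from 11:
visit 11 (parent –)
  visit 10 (parent 11)
    visit 2 (parent 10)
      2–10: parent, skip
      visit 4 (parent 2)
        4–2: parent, skip
      visit 13 (parent 2)
        visit 3 (parent 13)
          3–13: parent, skip
          visit 5 (parent 3)
            5–3: parent, skip
            5–10: 10 visited and ≠ parent → cycle
Cycle: 10 – 2 – 13 – 3 – 5 – 10.

Yes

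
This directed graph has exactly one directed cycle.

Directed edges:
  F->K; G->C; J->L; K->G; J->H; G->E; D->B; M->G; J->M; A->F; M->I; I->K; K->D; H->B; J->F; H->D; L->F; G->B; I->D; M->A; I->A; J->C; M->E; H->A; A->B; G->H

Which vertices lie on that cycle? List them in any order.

A, F, G, H, K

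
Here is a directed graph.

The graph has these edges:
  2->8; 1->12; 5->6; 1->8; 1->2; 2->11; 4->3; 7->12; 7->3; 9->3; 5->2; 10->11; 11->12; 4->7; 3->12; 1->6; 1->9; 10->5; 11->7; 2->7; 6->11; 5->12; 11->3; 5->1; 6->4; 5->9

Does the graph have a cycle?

No

DFS with white/gray/black marking, starting from 6:
6 gray
  11 gray
    7 gray
      12 gray
      12 black
      3 gray
        3→12: 12 black — skip
      3 black
    7 black
    11→12: 12 black — skip
    11→3: 3 black — skip
  11 black
  4 gray
    4→3: 3 black — skip
    4→7: 7 black — skip
  4 black
6 black
1 gray
  9 gray
    9→3: 3 black — skip
  9 black
  1→6: 6 black — skip
  1→12: 12 black — skip
  8 gray
  8 black
  2 gray
    2→8: 8 black — skip
    2→7: 7 black — skip
    2→11: 11 black — skip
  2 black
1 black
5 gray
  5→9: 9 black — skip
  5→12: 12 black — skip
  5→6: 6 black — skip
  5→2: 2 black — skip
  5→1: 1 black — skip
5 black
10 gray
  10→5: 5 black — skip
  10→11: 11 black — skip
10 black
Every edge goes to a white or black vertex — no back edge, so the graph is acyclic.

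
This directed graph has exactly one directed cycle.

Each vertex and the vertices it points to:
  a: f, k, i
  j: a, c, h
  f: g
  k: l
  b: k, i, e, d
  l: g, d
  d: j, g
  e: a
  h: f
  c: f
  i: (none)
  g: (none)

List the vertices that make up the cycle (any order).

a, d, j, k, l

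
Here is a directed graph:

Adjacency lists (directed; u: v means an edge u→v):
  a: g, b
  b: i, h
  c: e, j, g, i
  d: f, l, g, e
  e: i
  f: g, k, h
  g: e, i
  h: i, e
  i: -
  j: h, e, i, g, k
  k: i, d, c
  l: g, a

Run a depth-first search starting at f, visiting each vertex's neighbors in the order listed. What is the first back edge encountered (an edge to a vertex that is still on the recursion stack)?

DFS from f (visiting each vertex's neighbors in the order listed); mark gray on enter, black on exit:
f gray
  g gray
    e gray
      i gray
      i black
    e black
    g→i: i black — skip
  g black
  k gray
    k→i: i black — skip
    d gray
      d→f: f is gray → back edge
First back edge: d → f.

d→f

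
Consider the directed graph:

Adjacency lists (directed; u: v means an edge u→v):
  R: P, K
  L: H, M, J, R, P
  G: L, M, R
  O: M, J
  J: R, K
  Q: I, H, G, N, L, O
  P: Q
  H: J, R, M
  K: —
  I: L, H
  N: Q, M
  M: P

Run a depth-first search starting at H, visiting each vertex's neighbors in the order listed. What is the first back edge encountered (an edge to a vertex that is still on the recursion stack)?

L->H

DFS from H (visiting each vertex's neighbors in the order listed); mark gray on enter, black on exit:
H gray
  J gray
    R gray
      P gray
        Q gray
          I gray
            L gray
              L→H: H is gray → back edge
First back edge: L → H.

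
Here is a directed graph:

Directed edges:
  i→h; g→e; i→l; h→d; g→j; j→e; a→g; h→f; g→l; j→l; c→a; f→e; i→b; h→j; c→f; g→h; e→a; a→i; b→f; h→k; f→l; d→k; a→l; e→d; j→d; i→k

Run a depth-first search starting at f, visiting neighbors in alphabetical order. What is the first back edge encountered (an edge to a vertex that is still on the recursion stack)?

DFS from f (visiting neighbors in alphabetical order); mark gray on enter, black on exit:
f gray
  e gray
    a gray
      g gray
        g→e: e is gray → back edge
First back edge: g → e.

g->e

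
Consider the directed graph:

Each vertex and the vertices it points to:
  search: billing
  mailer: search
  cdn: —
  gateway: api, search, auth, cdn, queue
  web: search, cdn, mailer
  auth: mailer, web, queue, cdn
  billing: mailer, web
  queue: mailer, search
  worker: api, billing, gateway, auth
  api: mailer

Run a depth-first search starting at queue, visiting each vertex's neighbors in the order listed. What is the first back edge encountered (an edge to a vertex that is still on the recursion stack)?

billing→mailer

DFS from queue (visiting each vertex's neighbors in the order listed); mark gray on enter, black on exit:
queue gray
  mailer gray
    search gray
      billing gray
        billing→mailer: mailer is gray → back edge
First back edge: billing → mailer.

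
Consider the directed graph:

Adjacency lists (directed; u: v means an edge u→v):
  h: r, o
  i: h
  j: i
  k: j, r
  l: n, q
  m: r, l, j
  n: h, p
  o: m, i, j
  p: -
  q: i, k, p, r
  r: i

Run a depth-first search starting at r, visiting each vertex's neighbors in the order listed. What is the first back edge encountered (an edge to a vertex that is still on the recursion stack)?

h→r

DFS from r (visiting each vertex's neighbors in the order listed); mark gray on enter, black on exit:
r gray
  i gray
    h gray
      h→r: r is gray → back edge
First back edge: h → r.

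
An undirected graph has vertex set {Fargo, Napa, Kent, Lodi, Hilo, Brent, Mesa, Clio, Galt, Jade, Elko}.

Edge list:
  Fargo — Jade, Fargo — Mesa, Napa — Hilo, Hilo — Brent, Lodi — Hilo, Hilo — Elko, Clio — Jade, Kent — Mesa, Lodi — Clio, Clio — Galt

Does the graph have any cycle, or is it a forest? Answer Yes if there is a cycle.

No

DFS, tracking each vertex's parent; an edge to a visited non-parent vertex closes a cycle.
Start from Lodi:
visit Lodi (parent –)
  visit Hilo (parent Lodi)
    visit Elko (parent Hilo)
      Elko–Hilo: parent, skip
    visit Brent (parent Hilo)
      Brent–Hilo: parent, skip
    Hilo–Lodi: parent, skip
    visit Napa (parent Hilo)
      Napa–Hilo: parent, skip
  visit Clio (parent Lodi)
    Clio–Lodi: parent, skip
    visit Galt (parent Clio)
      Galt–Clio: parent, skip
    visit Jade (parent Clio)
      visit Fargo (parent Jade)
        Fargo–Jade: parent, skip
        visit Mesa (parent Fargo)
          Mesa–Fargo: parent, skip
          visit Kent (parent Mesa)
            Kent–Mesa: parent, skip
      Jade–Clio: parent, skip
No non-parent visited neighbor found — the graph is a forest.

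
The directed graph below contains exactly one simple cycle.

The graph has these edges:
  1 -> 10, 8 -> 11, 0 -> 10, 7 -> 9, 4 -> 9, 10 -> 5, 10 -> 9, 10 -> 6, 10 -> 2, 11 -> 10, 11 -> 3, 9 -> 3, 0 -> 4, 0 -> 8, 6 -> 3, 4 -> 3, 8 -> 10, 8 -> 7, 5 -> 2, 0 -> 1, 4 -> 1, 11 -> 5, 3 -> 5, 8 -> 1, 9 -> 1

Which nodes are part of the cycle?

1, 9, 10

DFS with gray/black marking from 10:
10 gray
  6 gray
    3 gray
      5 gray
        2 gray
        2 black
      5 black
    3 black
  6 black
  10→2: 2 black — skip
  10→5: 5 black — skip
  9 gray
    9→3: 3 black — skip
    1 gray
      1→10: 10 is gray → back edge
Back edge closes the cycle 10 → 9 → 1 → 10; its vertices are {1, 9, 10}.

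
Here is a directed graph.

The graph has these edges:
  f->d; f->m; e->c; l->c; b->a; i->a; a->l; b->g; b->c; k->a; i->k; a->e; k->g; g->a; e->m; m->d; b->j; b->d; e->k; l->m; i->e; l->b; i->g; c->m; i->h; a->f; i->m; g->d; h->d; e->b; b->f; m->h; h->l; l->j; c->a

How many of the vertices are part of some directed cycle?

A vertex is on a directed cycle iff it belongs to a strongly connected component of size ≥ 2 (or has a self-loop).
The vertices on cycles are {a, b, c, e, f, g, h, k, l, m} — 10 in total.

10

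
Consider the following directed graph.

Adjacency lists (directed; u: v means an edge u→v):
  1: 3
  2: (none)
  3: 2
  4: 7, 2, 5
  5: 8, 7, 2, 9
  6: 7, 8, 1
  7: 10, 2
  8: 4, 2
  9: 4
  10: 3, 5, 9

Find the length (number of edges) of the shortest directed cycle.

3

For each vertex v, BFS finds the shortest path from v back to v.
The shortest such closed walk is 7 → 10 → 5 → 7, length 3.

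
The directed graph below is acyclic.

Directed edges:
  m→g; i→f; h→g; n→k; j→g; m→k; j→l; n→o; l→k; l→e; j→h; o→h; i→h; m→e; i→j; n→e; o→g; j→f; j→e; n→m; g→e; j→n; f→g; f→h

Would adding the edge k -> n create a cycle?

Adding k→n creates a cycle iff n can already reach k.
Path from n: n → k.
So n → … → k → n is a cycle.

Yes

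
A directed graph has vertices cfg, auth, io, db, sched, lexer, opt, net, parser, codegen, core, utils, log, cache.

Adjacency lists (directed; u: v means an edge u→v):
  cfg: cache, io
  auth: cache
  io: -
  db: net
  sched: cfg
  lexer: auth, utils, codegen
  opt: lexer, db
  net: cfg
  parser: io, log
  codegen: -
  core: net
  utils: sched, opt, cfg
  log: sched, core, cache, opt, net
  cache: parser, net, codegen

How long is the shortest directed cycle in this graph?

3

For each vertex v, BFS finds the shortest path from v back to v.
The shortest such closed walk is log → cache → parser → log, length 3.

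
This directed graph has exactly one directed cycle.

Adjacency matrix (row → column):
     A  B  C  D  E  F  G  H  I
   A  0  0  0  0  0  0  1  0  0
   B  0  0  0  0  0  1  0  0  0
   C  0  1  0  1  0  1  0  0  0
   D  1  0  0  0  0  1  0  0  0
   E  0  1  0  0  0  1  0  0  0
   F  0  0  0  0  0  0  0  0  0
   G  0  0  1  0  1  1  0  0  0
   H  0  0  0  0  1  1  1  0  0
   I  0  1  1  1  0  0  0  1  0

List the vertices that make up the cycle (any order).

A, C, D, G

DFS with gray/black marking from D:
D gray
  F gray
  F black
  A gray
    G gray
      G→F: F black — skip
      C gray
        C→F: F black — skip
        C→D: D is gray → back edge
Back edge closes the cycle D → A → G → C → D; its vertices are {A, C, D, G}.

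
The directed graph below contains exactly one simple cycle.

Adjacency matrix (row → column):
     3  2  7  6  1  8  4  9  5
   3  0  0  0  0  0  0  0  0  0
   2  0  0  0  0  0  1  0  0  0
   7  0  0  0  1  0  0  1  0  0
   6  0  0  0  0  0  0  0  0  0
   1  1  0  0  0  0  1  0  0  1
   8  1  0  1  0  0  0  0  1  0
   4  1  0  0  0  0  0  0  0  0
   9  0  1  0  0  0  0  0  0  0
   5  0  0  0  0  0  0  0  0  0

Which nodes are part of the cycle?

DFS with gray/black marking from 8:
8 gray
  7 gray
    6 gray
    6 black
    4 gray
      3 gray
      3 black
    4 black
  7 black
  9 gray
    2 gray
      2→8: 8 is gray → back edge
Back edge closes the cycle 8 → 9 → 2 → 8; its vertices are {2, 8, 9}.

2, 8, 9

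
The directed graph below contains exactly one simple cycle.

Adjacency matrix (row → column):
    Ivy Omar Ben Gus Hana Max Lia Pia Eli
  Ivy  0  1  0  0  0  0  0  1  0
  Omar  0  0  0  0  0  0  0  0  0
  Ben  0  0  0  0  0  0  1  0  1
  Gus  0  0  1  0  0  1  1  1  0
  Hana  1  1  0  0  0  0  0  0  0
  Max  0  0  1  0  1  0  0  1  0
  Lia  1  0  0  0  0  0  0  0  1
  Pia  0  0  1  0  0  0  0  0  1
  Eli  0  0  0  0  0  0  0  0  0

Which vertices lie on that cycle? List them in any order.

Ben, Ivy, Lia, Pia

DFS with gray/black marking from Pia:
Pia gray
  Eli gray
  Eli black
  Ben gray
    Ben→Eli: Eli black — skip
    Lia gray
      Ivy gray
        Ivy→Pia: Pia is gray → back edge
Back edge closes the cycle Pia → Ben → Lia → Ivy → Pia; its vertices are {Ben, Ivy, Lia, Pia}.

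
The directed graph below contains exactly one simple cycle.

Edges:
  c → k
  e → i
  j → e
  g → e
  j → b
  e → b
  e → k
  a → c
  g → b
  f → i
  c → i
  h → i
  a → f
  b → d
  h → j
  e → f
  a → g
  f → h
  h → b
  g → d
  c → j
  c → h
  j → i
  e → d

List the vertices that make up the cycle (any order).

e, f, h, j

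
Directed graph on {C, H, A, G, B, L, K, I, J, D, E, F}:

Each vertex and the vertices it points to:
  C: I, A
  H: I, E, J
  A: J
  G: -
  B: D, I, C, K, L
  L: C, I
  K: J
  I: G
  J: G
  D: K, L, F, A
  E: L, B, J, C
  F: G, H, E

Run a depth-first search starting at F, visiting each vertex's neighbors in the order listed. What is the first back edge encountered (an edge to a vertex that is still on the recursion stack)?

D→F

DFS from F (visiting each vertex's neighbors in the order listed); mark gray on enter, black on exit:
F gray
  G gray
  G black
  H gray
    I gray
      I→G: G black — skip
    I black
    E gray
      L gray
        C gray
          C→I: I black — skip
          A gray
            J gray
              J→G: G black — skip
            J black
          A black
        C black
        L→I: I black — skip
      L black
      B gray
        D gray
          K gray
            K→J: J black — skip
          K black
          D→L: L black — skip
          D→F: F is gray → back edge
First back edge: D → F.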